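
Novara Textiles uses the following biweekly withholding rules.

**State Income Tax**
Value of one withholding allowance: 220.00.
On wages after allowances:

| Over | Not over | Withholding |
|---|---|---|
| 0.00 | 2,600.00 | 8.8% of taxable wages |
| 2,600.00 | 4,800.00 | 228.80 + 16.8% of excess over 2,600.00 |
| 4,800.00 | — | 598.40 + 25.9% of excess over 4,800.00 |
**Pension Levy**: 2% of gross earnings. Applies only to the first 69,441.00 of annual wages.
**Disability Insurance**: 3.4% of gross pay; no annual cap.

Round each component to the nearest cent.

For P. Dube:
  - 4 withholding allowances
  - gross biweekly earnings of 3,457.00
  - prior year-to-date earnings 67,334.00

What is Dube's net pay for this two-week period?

3,070.54

State Income Tax: taxable = 3,457.00 − 4×220.00 = 2,577.00
  8.8% × 2,577.00 = 226.78
Pension Levy: cap 69,441.00 − YTD 67,334.00 = 2,107.00 subject; 2% × 2,107.00 = 42.14
Disability Insurance: 3.4% × 3,457.00 = 117.54
Total withheld: 226.78 + 42.14 + 117.54 = 386.46
Net pay: 3,457.00 − 386.46 = 3,070.54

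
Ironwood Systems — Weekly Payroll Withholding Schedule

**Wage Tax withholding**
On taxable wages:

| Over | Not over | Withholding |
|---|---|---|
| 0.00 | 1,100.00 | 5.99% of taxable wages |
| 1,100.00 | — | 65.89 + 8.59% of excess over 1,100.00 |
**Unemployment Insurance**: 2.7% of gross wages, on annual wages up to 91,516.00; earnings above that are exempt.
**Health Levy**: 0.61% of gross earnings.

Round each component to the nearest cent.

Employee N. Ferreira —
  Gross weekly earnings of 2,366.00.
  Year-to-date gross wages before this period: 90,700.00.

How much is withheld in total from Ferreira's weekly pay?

211.10

Wage Tax: taxable = 2,366.00
  65.89 + 8.59% × (2,366.00 − 1,100.00) = 65.89 + 8.59% × 1,266.00 = 174.64
Unemployment Insurance: cap 91,516.00 − YTD 90,700.00 = 816.00 subject; 2.7% × 816.00 = 22.03
Health Levy: 0.61% × 2,366.00 = 14.43
Total: 174.64 + 22.03 + 14.43 = 211.10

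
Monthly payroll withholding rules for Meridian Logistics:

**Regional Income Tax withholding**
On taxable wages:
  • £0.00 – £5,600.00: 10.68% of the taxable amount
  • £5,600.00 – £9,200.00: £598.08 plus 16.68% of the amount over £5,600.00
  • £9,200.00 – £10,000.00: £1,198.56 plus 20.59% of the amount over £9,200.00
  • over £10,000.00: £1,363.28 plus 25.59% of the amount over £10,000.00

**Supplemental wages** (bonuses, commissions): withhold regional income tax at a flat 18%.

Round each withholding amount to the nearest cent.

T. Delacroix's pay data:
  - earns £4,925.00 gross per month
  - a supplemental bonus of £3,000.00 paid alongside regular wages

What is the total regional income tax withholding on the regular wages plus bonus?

£1,065.99

Regional Income Tax: taxable = £4,925.00
  10.68% × £4,925.00 = £525.99
Supplemental (18% flat on bonus): 18% × £3,000.00 = £540.00
Total regional income tax: £525.99 + £540.00 = £1,065.99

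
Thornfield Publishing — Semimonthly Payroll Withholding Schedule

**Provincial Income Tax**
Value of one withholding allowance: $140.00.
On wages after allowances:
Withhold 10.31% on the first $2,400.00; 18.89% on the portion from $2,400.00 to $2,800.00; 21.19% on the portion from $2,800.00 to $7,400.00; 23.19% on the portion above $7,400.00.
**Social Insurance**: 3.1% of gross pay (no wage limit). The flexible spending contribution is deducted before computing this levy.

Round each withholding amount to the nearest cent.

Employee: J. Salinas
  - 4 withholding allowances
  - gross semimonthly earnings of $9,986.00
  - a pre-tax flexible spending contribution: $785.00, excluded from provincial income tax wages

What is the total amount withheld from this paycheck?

$1,870.76

Provincial Income Tax: taxable = $9,986.00 − $785.00 − 4×$140.00 = $8,641.00
  $1,297.74 + 23.19% × ($8,641.00 − $7,400.00) = $1,297.74 + 23.19% × $1,241.00 = $1,585.53
Social Insurance: 3.1% × $9,201.00 = $285.23
Total: $1,585.53 + $285.23 = $1,870.76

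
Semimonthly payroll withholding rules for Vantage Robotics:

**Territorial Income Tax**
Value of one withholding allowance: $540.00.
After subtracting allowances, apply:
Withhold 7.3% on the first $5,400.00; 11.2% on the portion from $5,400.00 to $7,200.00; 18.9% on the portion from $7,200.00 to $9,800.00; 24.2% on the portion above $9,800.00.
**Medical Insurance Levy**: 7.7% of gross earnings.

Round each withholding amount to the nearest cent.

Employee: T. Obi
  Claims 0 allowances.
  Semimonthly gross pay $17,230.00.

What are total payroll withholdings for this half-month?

$4,211.97

Territorial Income Tax: taxable = $17,230.00
  $1,087.20 + 24.2% × ($17,230.00 − $9,800.00) = $1,087.20 + 24.2% × $7,430.00 = $2,885.26
Medical Insurance Levy: 7.7% × $17,230.00 = $1,326.71
Total: $2,885.26 + $1,326.71 = $4,211.97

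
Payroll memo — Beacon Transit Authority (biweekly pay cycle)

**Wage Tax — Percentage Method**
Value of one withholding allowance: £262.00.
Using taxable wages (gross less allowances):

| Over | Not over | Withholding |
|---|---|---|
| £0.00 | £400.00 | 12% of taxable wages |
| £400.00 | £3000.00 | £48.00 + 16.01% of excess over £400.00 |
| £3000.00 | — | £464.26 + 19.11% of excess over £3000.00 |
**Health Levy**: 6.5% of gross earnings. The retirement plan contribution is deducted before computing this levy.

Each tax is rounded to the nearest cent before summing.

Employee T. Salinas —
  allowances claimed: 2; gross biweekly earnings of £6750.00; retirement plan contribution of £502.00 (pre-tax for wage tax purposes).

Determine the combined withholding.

£1390.94

Wage Tax: taxable = £6750.00 − £502.00 − 2×£262.00 = £5724.00
  £464.26 + 19.11% × (£5724.00 − £3000.00) = £464.26 + 19.11% × £2724.00 = £984.82
Health Levy: 6.5% × £6248.00 = £406.12
Total: £984.82 + £406.12 = £1390.94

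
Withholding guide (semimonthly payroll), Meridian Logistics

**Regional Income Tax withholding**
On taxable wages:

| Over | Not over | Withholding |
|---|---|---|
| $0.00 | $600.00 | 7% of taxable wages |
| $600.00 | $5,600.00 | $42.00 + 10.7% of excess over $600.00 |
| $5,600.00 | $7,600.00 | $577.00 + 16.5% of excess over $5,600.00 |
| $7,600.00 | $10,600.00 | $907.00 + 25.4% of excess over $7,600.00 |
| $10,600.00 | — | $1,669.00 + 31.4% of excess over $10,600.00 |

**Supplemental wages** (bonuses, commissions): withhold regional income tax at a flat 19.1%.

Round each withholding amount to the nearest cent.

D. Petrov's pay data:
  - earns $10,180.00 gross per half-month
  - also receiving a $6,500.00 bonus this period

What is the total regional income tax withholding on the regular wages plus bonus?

Regional Income Tax: taxable = $10,180.00
  $907.00 + 25.4% × ($10,180.00 − $7,600.00) = $907.00 + 25.4% × $2,580.00 = $1,562.32
Supplemental (19.1% flat on bonus): 19.1% × $6,500.00 = $1,241.50
Total regional income tax: $1,562.32 + $1,241.50 = $2,803.82

$2,803.82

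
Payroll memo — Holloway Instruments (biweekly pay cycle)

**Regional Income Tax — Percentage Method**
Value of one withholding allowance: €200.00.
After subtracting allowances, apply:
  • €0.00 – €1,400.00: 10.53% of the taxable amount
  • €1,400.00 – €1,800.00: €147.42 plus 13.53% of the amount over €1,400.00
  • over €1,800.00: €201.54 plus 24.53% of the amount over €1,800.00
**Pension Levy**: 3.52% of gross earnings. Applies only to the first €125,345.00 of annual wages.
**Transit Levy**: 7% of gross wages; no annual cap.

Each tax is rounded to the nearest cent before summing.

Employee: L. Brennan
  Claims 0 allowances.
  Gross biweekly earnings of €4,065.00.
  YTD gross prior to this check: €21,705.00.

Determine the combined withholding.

Regional Income Tax: taxable = €4,065.00
  €201.54 + 24.53% × (€4,065.00 − €1,800.00) = €201.54 + 24.53% × €2,265.00 = €757.14
Pension Levy: 3.52% × €4,065.00 = €143.09
Transit Levy: 7% × €4,065.00 = €284.55
Total: €757.14 + €143.09 + €284.55 = €1,184.78

€1,184.78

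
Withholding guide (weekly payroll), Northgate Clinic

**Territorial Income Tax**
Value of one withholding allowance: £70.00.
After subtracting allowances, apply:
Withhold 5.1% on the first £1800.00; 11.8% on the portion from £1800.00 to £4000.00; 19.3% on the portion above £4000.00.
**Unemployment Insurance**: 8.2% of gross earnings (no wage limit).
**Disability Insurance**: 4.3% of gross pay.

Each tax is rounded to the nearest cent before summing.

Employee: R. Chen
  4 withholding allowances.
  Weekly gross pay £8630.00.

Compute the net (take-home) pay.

£6360.30

Territorial Income Tax: taxable = £8630.00 − 4×£70.00 = £8350.00
  £351.40 + 19.3% × (£8350.00 − £4000.00) = £351.40 + 19.3% × £4350.00 = £1190.95
Unemployment Insurance: 8.2% × £8630.00 = £707.66
Disability Insurance: 4.3% × £8630.00 = £371.09
Total withheld: £1190.95 + £707.66 + £371.09 = £2269.70
Net pay: £8630.00 − £2269.70 = £6360.30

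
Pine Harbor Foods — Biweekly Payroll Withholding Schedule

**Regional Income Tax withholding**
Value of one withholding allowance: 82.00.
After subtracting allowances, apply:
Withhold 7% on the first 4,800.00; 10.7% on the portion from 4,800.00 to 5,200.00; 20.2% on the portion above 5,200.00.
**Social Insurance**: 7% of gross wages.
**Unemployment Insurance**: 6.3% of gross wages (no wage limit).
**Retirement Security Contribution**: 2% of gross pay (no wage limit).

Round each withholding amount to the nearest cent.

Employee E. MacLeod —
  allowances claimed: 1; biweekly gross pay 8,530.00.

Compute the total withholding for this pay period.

Regional Income Tax: taxable = 8,530.00 − 1×82.00 = 8,448.00
  378.80 + 20.2% × (8,448.00 − 5,200.00) = 378.80 + 20.2% × 3,248.00 = 1,034.90
Social Insurance: 7% × 8,530.00 = 597.10
Unemployment Insurance: 6.3% × 8,530.00 = 537.39
Retirement Security Contribution: 2% × 8,530.00 = 170.60
Total: 1,034.90 + 597.10 + 537.39 + 170.60 = 2,339.99

2,339.99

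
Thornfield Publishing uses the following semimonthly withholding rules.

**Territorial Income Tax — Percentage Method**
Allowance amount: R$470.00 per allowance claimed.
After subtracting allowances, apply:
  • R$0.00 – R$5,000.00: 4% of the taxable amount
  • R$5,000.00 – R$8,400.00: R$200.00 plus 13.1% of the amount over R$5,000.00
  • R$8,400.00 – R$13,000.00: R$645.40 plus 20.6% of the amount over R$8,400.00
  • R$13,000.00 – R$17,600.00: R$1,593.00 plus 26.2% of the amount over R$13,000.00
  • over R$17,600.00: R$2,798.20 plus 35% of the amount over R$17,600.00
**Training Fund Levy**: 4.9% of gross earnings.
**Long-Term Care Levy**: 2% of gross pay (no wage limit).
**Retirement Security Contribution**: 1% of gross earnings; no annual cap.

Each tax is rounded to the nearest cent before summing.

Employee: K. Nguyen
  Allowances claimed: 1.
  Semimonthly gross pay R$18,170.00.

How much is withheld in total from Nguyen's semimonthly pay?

R$4,268.63

Territorial Income Tax: taxable = R$18,170.00 − 1×R$470.00 = R$17,700.00
  R$2,798.20 + 35% × (R$17,700.00 − R$17,600.00) = R$2,798.20 + 35% × R$100.00 = R$2,833.20
Training Fund Levy: 4.9% × R$18,170.00 = R$890.33
Long-Term Care Levy: 2% × R$18,170.00 = R$363.40
Retirement Security Contribution: 1% × R$18,170.00 = R$181.70
Total: R$2,833.20 + R$890.33 + R$363.40 + R$181.70 = R$4,268.63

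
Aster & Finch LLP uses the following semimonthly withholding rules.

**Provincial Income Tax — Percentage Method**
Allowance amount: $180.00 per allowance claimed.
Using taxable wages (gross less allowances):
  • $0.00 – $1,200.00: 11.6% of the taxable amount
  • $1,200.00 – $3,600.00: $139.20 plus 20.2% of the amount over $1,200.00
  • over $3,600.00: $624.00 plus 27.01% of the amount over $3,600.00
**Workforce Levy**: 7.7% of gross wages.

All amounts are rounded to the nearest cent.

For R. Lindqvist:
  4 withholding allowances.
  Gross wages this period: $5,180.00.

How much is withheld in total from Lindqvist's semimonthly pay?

$1,255.15

Provincial Income Tax: taxable = $5,180.00 − 4×$180.00 = $4,460.00
  $624.00 + 27.01% × ($4,460.00 − $3,600.00) = $624.00 + 27.01% × $860.00 = $856.29
Workforce Levy: 7.7% × $5,180.00 = $398.86
Total: $856.29 + $398.86 = $1,255.15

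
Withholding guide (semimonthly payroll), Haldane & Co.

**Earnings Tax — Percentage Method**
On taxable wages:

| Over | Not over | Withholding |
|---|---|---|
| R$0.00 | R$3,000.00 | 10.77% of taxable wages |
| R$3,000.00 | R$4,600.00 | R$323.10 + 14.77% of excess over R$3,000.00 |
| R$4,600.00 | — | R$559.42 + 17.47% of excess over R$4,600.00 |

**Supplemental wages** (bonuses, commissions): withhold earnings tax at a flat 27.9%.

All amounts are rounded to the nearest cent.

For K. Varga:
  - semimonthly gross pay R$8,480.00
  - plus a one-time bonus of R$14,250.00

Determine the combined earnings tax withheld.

Earnings Tax: taxable = R$8,480.00
  R$559.42 + 17.47% × (R$8,480.00 − R$4,600.00) = R$559.42 + 17.47% × R$3,880.00 = R$1,237.26
Supplemental (27.9% flat on bonus): 27.9% × R$14,250.00 = R$3,975.75
Total earnings tax: R$1,237.26 + R$3,975.75 = R$5,213.01

R$5,213.01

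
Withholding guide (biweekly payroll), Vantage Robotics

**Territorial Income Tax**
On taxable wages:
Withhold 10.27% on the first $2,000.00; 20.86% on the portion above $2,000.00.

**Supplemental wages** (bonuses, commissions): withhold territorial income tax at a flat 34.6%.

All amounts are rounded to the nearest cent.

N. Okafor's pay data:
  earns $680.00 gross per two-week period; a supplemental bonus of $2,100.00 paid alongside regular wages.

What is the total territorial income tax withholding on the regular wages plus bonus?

Territorial Income Tax: taxable = $680.00
  10.27% × $680.00 = $69.84
Supplemental (34.6% flat on bonus): 34.6% × $2,100.00 = $726.60
Total territorial income tax: $69.84 + $726.60 = $796.44

$796.44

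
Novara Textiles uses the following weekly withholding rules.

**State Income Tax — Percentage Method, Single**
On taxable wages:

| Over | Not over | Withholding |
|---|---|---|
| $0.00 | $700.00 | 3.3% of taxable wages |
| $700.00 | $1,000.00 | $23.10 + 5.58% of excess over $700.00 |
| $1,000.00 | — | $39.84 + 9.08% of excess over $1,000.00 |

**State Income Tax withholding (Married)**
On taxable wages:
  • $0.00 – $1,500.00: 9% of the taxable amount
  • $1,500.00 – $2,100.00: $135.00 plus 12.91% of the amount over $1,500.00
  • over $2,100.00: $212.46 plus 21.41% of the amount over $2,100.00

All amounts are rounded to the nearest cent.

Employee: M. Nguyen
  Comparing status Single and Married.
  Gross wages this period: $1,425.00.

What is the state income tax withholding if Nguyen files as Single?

$78.43

State Income Tax (Single): taxable = $1,425.00
  $39.84 + 9.08% × ($1,425.00 − $1,000.00) = $39.84 + 9.08% × $425.00 = $78.43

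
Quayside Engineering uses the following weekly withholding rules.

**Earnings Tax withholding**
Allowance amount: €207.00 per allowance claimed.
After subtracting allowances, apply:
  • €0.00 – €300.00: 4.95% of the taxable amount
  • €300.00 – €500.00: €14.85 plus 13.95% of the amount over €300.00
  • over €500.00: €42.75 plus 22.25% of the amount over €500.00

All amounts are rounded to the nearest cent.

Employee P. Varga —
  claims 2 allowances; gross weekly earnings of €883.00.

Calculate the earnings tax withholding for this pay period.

€38.43

Earnings Tax: taxable = €883.00 − 2×€207.00 = €469.00
  €14.85 + 13.95% × (€469.00 − €300.00) = €14.85 + 13.95% × €169.00 = €38.43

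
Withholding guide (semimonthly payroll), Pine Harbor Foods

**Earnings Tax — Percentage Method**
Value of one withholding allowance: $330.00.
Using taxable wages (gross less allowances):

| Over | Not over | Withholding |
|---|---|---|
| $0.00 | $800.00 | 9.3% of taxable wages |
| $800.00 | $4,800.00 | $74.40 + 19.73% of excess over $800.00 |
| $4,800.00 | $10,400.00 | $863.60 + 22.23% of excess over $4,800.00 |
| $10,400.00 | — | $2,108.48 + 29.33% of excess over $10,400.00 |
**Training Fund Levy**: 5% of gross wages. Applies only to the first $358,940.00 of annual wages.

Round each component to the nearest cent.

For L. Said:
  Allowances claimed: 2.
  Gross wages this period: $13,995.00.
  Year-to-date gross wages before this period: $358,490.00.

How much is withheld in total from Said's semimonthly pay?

$2,991.82

Earnings Tax: taxable = $13,995.00 − 2×$330.00 = $13,335.00
  $2,108.48 + 29.33% × ($13,335.00 − $10,400.00) = $2,108.48 + 29.33% × $2,935.00 = $2,969.32
Training Fund Levy: cap $358,940.00 − YTD $358,490.00 = $450.00 subject; 5% × $450.00 = $22.50
Total: $2,969.32 + $22.50 = $2,991.82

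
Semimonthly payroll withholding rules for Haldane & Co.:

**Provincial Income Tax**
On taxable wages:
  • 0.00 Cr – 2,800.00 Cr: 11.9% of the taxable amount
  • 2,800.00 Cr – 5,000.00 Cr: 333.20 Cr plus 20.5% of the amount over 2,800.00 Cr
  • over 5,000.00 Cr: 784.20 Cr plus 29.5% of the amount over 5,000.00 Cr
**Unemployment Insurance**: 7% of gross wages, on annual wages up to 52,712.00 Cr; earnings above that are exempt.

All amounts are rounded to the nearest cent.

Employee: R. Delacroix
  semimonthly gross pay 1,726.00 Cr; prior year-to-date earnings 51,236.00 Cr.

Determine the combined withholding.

308.71 Cr

Provincial Income Tax: taxable = 1,726.00 Cr
  11.9% × 1,726.00 Cr = 205.39 Cr
Unemployment Insurance: cap 52,712.00 Cr − YTD 51,236.00 Cr = 1,476.00 Cr subject; 7% × 1,476.00 Cr = 103.32 Cr
Total: 205.39 Cr + 103.32 Cr = 308.71 Cr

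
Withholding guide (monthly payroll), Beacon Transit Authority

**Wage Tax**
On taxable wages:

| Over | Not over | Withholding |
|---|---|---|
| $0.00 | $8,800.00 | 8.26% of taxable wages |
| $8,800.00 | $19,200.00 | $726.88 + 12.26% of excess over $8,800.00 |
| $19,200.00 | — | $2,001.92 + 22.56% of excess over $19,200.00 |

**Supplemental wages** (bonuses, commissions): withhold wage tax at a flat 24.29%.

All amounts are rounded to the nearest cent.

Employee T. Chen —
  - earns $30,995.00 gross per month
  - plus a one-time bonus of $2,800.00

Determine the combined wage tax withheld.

Wage Tax: taxable = $30,995.00
  $2,001.92 + 22.56% × ($30,995.00 − $19,200.00) = $2,001.92 + 22.56% × $11,795.00 = $4,662.87
Supplemental (24.29% flat on bonus): 24.29% × $2,800.00 = $680.12
Total wage tax: $4,662.87 + $680.12 = $5,342.99

$5,342.99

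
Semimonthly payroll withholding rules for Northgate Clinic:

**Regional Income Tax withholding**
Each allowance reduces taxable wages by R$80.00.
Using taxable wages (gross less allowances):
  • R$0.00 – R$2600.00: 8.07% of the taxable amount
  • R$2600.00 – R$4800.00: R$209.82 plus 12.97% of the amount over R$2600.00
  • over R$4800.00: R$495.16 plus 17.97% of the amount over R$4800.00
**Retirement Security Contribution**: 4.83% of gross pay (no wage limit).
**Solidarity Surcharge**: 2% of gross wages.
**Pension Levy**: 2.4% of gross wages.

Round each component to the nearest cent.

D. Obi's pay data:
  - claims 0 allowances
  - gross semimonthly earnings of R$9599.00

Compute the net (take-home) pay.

R$7355.47

Regional Income Tax: taxable = R$9599.00
  R$495.16 + 17.97% × (R$9599.00 − R$4800.00) = R$495.16 + 17.97% × R$4799.00 = R$1357.54
Retirement Security Contribution: 4.83% × R$9599.00 = R$463.63
Solidarity Surcharge: 2% × R$9599.00 = R$191.98
Pension Levy: 2.4% × R$9599.00 = R$230.38
Total withheld: R$1357.54 + R$463.63 + R$191.98 + R$230.38 = R$2243.53
Net pay: R$9599.00 − R$2243.53 = R$7355.47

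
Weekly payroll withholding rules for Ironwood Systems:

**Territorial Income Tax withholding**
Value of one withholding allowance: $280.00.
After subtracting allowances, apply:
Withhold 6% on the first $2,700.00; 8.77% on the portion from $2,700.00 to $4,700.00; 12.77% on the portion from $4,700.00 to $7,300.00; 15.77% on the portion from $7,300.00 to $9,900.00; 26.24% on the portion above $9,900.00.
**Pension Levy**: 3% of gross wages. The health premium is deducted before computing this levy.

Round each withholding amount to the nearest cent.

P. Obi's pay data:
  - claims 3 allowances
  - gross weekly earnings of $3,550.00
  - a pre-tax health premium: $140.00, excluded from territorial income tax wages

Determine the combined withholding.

$256.50

Territorial Income Tax: taxable = $3,550.00 − $140.00 − 3×$280.00 = $2,570.00
  6% × $2,570.00 = $154.20
Pension Levy: 3% × $3,410.00 = $102.30
Total: $154.20 + $102.30 = $256.50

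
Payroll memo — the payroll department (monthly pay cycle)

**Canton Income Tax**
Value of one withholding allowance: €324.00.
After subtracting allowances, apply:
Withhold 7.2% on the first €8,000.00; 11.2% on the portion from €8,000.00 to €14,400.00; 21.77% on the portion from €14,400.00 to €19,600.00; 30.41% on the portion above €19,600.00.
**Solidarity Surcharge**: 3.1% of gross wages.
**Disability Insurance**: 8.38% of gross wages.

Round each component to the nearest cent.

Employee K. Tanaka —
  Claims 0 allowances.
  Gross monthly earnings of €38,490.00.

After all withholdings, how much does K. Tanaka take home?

€25,902.06

Canton Income Tax: taxable = €38,490.00
  €2,424.84 + 30.41% × (€38,490.00 − €19,600.00) = €2,424.84 + 30.41% × €18,890.00 = €8,169.29
Solidarity Surcharge: 3.1% × €38,490.00 = €1,193.19
Disability Insurance: 8.38% × €38,490.00 = €3,225.46
Total withheld: €8,169.29 + €1,193.19 + €3,225.46 = €12,587.94
Net pay: €38,490.00 − €12,587.94 = €25,902.06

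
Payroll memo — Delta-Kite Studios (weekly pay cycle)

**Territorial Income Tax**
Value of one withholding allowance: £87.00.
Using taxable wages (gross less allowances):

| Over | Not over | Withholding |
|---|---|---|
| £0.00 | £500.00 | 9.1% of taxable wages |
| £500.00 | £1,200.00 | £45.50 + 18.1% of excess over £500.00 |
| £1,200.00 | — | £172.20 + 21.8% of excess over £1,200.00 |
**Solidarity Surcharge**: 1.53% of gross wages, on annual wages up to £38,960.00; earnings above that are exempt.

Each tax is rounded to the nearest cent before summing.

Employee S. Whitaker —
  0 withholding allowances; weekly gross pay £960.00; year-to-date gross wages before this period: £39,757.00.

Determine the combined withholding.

£128.76

Territorial Income Tax: taxable = £960.00
  £45.50 + 18.1% × (£960.00 − £500.00) = £45.50 + 18.1% × £460.00 = £128.76
Solidarity Surcharge: YTD £39,757.00 ≥ cap £38,960.00 → £0.00
Total: £128.76 + £0.00 = £128.76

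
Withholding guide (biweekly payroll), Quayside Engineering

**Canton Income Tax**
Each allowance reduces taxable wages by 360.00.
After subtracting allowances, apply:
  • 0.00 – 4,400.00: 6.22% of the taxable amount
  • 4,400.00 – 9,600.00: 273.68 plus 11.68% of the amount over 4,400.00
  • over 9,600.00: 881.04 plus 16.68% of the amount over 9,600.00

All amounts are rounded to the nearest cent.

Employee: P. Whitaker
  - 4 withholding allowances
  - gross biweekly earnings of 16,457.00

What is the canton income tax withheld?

1,784.60

Canton Income Tax: taxable = 16,457.00 − 4×360.00 = 15,017.00
  881.04 + 16.68% × (15,017.00 − 9,600.00) = 881.04 + 16.68% × 5,417.00 = 1,784.60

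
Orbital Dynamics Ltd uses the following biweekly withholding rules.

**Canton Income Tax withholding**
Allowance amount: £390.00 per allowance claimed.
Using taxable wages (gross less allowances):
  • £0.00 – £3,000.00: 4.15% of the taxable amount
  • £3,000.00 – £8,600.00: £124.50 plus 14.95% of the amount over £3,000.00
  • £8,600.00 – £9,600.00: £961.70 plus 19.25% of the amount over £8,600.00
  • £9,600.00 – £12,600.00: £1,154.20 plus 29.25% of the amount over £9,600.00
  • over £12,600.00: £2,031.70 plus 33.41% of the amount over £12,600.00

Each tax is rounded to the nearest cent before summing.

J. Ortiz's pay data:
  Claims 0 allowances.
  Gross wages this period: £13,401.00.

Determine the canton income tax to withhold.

Canton Income Tax: taxable = £13,401.00
  £2,031.70 + 33.41% × (£13,401.00 − £12,600.00) = £2,031.70 + 33.41% × £801.00 = £2,299.31

£2,299.31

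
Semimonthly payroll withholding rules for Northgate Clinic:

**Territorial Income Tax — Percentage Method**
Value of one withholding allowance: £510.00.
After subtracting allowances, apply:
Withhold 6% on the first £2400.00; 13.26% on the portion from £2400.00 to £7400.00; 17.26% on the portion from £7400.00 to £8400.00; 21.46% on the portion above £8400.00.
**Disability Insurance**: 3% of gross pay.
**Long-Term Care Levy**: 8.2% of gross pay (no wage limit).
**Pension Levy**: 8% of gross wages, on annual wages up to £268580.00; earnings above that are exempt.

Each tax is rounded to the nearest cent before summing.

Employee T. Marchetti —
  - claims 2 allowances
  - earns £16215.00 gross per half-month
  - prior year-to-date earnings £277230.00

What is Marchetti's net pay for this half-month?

Territorial Income Tax: taxable = £16215.00 − 2×£510.00 = £15195.00
  £979.60 + 21.46% × (£15195.00 − £8400.00) = £979.60 + 21.46% × £6795.00 = £2437.81
Disability Insurance: 3% × £16215.00 = £486.45
Long-Term Care Levy: 8.2% × £16215.00 = £1329.63
Pension Levy: YTD £277230.00 ≥ cap £268580.00 → £0.00
Total withheld: £2437.81 + £486.45 + £1329.63 + £0.00 = £4253.89
Net pay: £16215.00 − £4253.89 = £11961.11

£11961.11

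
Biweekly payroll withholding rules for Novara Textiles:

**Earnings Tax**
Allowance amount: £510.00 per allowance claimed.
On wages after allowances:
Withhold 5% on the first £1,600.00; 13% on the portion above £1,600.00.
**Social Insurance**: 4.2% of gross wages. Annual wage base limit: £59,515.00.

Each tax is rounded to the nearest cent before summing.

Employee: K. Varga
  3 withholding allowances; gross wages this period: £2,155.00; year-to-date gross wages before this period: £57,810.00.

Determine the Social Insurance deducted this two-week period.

£71.61

Social Insurance: cap £59,515.00 − YTD £57,810.00 = £1,705.00 subject; 4.2% × £1,705.00 = £71.61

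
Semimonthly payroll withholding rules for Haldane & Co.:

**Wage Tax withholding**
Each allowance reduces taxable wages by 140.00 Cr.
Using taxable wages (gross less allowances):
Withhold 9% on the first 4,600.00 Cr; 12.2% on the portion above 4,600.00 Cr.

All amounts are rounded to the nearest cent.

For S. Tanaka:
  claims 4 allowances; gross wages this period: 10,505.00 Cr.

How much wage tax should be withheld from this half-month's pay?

1,066.09 Cr

Wage Tax: taxable = 10,505.00 Cr − 4×140.00 Cr = 9,945.00 Cr
  414.00 Cr + 12.2% × (9,945.00 Cr − 4,600.00 Cr) = 414.00 Cr + 12.2% × 5,345.00 Cr = 1,066.09 Cr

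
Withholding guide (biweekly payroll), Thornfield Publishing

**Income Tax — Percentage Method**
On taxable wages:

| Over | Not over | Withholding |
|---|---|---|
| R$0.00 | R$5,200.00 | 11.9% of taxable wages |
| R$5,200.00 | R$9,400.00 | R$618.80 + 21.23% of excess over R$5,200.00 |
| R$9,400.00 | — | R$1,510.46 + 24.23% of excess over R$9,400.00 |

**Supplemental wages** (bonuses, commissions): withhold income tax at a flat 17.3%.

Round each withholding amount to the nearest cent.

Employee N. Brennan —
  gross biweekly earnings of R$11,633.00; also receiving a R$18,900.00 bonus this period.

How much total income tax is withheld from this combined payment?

Income Tax: taxable = R$11,633.00
  R$1,510.46 + 24.23% × (R$11,633.00 − R$9,400.00) = R$1,510.46 + 24.23% × R$2,233.00 = R$2,051.52
Supplemental (17.3% flat on bonus): 17.3% × R$18,900.00 = R$3,269.70
Total income tax: R$2,051.52 + R$3,269.70 = R$5,321.22

R$5,321.22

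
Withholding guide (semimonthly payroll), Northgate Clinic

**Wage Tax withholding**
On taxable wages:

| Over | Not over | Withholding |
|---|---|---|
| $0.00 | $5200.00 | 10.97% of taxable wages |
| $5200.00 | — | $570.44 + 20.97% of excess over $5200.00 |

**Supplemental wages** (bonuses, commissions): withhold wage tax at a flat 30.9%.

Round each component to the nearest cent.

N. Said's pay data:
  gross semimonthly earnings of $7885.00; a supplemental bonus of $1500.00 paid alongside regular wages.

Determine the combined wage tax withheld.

$1596.98

Wage Tax: taxable = $7885.00
  $570.44 + 20.97% × ($7885.00 − $5200.00) = $570.44 + 20.97% × $2685.00 = $1133.48
Supplemental (30.9% flat on bonus): 30.9% × $1500.00 = $463.50
Total wage tax: $1133.48 + $463.50 = $1596.98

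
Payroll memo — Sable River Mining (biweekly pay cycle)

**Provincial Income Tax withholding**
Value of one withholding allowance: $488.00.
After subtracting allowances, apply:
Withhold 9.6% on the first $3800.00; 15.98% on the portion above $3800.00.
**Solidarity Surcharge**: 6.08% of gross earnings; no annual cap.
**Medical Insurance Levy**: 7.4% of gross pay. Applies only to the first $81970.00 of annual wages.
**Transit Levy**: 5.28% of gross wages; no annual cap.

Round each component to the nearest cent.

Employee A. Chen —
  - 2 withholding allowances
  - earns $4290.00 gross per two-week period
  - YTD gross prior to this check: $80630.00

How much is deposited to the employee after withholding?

$3385.36

Provincial Income Tax: taxable = $4290.00 − 2×$488.00 = $3314.00
  9.6% × $3314.00 = $318.14
Solidarity Surcharge: 6.08% × $4290.00 = $260.83
Medical Insurance Levy: cap $81970.00 − YTD $80630.00 = $1340.00 subject; 7.4% × $1340.00 = $99.16
Transit Levy: 5.28% × $4290.00 = $226.51
Total withheld: $318.14 + $260.83 + $99.16 + $226.51 = $904.64
Net pay: $4290.00 − $904.64 = $3385.36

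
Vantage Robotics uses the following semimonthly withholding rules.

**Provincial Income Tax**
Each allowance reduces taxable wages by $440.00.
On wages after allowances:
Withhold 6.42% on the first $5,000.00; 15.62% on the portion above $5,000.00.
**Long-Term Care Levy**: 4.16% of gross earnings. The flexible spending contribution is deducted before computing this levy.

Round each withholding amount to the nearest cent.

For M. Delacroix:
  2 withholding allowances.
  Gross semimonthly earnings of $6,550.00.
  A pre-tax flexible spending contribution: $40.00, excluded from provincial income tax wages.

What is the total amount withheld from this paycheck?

$690.23

Provincial Income Tax: taxable = $6,550.00 − $40.00 − 2×$440.00 = $5,630.00
  $321.00 + 15.62% × ($5,630.00 − $5,000.00) = $321.00 + 15.62% × $630.00 = $419.41
Long-Term Care Levy: 4.16% × $6,510.00 = $270.82
Total: $419.41 + $270.82 = $690.23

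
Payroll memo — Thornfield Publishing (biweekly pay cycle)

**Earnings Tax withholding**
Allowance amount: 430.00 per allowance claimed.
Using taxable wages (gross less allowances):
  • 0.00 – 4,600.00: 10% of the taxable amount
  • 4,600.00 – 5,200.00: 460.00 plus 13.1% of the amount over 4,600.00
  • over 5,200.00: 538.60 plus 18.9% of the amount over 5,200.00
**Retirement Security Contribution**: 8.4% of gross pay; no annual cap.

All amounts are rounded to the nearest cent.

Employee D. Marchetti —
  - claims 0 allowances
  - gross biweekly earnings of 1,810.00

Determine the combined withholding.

333.04

Earnings Tax: taxable = 1,810.00
  10% × 1,810.00 = 181.00
Retirement Security Contribution: 8.4% × 1,810.00 = 152.04
Total: 181.00 + 152.04 = 333.04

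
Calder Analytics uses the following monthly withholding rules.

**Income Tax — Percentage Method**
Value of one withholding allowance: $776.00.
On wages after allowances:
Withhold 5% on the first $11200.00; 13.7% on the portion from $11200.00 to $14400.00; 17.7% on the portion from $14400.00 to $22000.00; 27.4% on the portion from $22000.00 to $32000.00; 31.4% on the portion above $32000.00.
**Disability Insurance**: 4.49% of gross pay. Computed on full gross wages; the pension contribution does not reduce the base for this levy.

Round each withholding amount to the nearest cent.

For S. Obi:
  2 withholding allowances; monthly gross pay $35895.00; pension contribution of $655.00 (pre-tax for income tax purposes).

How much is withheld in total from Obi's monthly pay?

Income Tax: taxable = $35895.00 − $655.00 − 2×$776.00 = $33688.00
  $5083.60 + 31.4% × ($33688.00 − $32000.00) = $5083.60 + 31.4% × $1688.00 = $5613.63
Disability Insurance: 4.49% × $35895.00 = $1611.69
Total: $5613.63 + $1611.69 = $7225.32

$7225.32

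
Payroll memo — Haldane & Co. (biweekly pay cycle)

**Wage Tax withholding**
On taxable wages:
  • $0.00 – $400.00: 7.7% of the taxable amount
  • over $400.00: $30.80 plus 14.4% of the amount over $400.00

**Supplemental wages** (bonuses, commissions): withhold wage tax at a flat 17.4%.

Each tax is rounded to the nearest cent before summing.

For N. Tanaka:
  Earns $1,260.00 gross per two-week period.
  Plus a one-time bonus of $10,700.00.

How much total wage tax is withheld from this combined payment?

Wage Tax: taxable = $1,260.00
  $30.80 + 14.4% × ($1,260.00 − $400.00) = $30.80 + 14.4% × $860.00 = $154.64
Supplemental (17.4% flat on bonus): 17.4% × $10,700.00 = $1,861.80
Total wage tax: $154.64 + $1,861.80 = $2,016.44

$2,016.44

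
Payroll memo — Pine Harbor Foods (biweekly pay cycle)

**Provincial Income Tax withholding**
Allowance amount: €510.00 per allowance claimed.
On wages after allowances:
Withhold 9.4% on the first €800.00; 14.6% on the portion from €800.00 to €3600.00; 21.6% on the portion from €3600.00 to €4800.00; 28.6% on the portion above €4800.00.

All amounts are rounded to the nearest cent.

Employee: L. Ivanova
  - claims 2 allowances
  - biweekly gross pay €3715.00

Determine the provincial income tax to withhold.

Provincial Income Tax: taxable = €3715.00 − 2×€510.00 = €2695.00
  €75.20 + 14.6% × (€2695.00 − €800.00) = €75.20 + 14.6% × €1895.00 = €351.87

€351.87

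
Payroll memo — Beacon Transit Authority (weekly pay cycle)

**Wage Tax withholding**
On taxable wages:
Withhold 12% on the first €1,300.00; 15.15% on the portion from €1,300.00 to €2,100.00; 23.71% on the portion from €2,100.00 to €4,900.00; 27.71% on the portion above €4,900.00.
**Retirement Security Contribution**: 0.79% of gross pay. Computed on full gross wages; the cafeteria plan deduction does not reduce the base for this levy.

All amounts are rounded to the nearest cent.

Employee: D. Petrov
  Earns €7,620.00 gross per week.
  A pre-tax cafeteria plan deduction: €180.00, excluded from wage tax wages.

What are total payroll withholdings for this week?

Wage Tax: taxable = €7,620.00 − €180.00 = €7,440.00
  €941.08 + 27.71% × (€7,440.00 − €4,900.00) = €941.08 + 27.71% × €2,540.00 = €1,644.91
Retirement Security Contribution: 0.79% × €7,620.00 = €60.20
Total: €1,644.91 + €60.20 = €1,705.11

€1,705.11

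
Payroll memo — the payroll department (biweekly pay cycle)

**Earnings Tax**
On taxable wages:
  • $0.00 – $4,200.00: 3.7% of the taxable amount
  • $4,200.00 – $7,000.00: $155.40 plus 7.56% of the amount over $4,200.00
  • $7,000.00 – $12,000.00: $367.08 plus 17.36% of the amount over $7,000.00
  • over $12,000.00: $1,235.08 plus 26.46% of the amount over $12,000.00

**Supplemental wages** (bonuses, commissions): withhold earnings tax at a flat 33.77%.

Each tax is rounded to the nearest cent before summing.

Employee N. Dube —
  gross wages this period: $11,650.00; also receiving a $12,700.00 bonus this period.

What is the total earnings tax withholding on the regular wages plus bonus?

$5,463.11

Earnings Tax: taxable = $11,650.00
  $367.08 + 17.36% × ($11,650.00 − $7,000.00) = $367.08 + 17.36% × $4,650.00 = $1,174.32
Supplemental (33.77% flat on bonus): 33.77% × $12,700.00 = $4,288.79
Total earnings tax: $1,174.32 + $4,288.79 = $5,463.11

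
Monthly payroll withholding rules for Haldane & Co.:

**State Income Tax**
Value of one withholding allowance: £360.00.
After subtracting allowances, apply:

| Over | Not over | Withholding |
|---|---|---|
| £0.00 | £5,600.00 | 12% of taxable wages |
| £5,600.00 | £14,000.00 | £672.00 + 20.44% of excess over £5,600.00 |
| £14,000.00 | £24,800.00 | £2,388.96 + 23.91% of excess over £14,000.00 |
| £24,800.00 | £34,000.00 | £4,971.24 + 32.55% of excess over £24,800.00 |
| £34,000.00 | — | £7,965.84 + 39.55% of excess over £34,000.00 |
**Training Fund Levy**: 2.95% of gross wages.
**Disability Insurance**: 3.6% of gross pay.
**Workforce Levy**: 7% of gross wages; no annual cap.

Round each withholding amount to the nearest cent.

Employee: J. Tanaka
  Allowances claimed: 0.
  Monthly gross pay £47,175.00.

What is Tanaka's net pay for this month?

State Income Tax: taxable = £47,175.00
  £7,965.84 + 39.55% × (£47,175.00 − £34,000.00) = £7,965.84 + 39.55% × £13,175.00 = £13,176.55
Training Fund Levy: 2.95% × £47,175.00 = £1,391.66
Disability Insurance: 3.6% × £47,175.00 = £1,698.30
Workforce Levy: 7% × £47,175.00 = £3,302.25
Total withheld: £13,176.55 + £1,391.66 + £1,698.30 + £3,302.25 = £19,568.76
Net pay: £47,175.00 − £19,568.76 = £27,606.24

£27,606.24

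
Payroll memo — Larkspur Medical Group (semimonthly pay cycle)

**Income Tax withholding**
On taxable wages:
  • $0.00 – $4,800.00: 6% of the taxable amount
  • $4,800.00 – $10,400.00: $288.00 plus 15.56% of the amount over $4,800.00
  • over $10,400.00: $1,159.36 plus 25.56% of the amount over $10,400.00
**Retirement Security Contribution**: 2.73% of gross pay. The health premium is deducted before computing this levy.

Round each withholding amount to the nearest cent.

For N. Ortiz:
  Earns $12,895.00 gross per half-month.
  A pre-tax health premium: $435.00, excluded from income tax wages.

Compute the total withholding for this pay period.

Income Tax: taxable = $12,895.00 − $435.00 = $12,460.00
  $1,159.36 + 25.56% × ($12,460.00 − $10,400.00) = $1,159.36 + 25.56% × $2,060.00 = $1,685.90
Retirement Security Contribution: 2.73% × $12,460.00 = $340.16
Total: $1,685.90 + $340.16 = $2,026.06

$2,026.06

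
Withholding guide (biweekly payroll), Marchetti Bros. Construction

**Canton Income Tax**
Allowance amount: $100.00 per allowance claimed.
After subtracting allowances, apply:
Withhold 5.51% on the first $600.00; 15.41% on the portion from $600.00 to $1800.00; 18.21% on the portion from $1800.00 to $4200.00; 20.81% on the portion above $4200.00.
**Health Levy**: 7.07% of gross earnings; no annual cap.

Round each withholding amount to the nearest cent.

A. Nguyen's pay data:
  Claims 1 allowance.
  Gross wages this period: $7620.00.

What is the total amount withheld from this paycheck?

$1884.64

Canton Income Tax: taxable = $7620.00 − 1×$100.00 = $7520.00
  $655.02 + 20.81% × ($7520.00 − $4200.00) = $655.02 + 20.81% × $3320.00 = $1345.91
Health Levy: 7.07% × $7620.00 = $538.73
Total: $1345.91 + $538.73 = $1884.64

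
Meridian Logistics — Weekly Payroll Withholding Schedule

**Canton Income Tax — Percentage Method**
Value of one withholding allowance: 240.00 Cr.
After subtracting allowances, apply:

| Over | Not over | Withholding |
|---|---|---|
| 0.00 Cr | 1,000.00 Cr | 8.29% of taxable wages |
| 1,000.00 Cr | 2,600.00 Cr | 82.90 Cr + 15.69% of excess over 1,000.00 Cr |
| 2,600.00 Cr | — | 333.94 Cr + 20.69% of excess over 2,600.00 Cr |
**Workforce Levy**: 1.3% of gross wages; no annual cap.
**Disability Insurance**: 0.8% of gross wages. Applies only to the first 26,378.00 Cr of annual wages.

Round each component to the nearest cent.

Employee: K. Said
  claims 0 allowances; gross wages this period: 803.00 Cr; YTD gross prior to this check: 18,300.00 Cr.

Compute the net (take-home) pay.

719.57 Cr

Canton Income Tax: taxable = 803.00 Cr
  8.29% × 803.00 Cr = 66.57 Cr
Workforce Levy: 1.3% × 803.00 Cr = 10.44 Cr
Disability Insurance: 0.8% × 803.00 Cr = 6.42 Cr
Total withheld: 66.57 Cr + 10.44 Cr + 6.42 Cr = 83.43 Cr
Net pay: 803.00 Cr − 83.43 Cr = 719.57 Cr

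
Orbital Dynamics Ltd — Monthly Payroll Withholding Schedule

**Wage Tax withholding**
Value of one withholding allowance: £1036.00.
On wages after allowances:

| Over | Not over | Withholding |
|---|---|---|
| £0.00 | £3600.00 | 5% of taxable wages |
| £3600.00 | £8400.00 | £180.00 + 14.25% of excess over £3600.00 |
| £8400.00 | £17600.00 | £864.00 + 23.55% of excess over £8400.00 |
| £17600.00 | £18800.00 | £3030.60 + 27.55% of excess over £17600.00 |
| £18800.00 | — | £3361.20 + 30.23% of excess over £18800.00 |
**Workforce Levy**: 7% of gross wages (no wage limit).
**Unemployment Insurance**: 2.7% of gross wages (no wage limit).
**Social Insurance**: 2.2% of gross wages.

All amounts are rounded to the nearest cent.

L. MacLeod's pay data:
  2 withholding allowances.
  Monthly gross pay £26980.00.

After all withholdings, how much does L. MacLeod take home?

Wage Tax: taxable = £26980.00 − 2×£1036.00 = £24908.00
  £3361.20 + 30.23% × (£24908.00 − £18800.00) = £3361.20 + 30.23% × £6108.00 = £5207.65
Workforce Levy: 7% × £26980.00 = £1888.60
Unemployment Insurance: 2.7% × £26980.00 = £728.46
Social Insurance: 2.2% × £26980.00 = £593.56
Total withheld: £5207.65 + £1888.60 + £728.46 + £593.56 = £8418.27
Net pay: £26980.00 − £8418.27 = £18561.73

£18561.73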